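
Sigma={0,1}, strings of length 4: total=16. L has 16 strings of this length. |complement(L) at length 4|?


Alphabet: {0,1}
String length: 4
Total strings of length 4 = 2^4 = 16
Strings in L = 16
Complement = total - |L|
= 16 - 16
= 0

0


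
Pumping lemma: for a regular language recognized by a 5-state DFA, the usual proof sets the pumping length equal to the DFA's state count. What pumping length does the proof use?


Pumping lemma for regular languages (standard proof):
Take p = |Q|, the number of DFA states.
Any string of length >= |Q| passes through |Q|+1 states while reading its first |Q| symbols,
so by pigeonhole some state repeats, giving the loop that can be pumped.
Here |Q| = 5
Therefore the proof uses p = 5

5


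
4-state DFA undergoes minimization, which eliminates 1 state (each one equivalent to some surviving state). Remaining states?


Original DFA: 4 states
Redundant states removed: 1
Minimized states = original - removed
= 4 - 1
= 3

3


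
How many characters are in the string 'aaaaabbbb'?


String: 'aaaaabbbb'
Counting characters:
  'a' appears 5 time(s)
  'b' appears 4 time(s)
Total length = 5 + 4 = 9

9


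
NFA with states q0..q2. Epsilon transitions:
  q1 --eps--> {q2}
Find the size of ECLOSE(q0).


Starting from q0
Initialize closure = {q0}
q0 has no outgoing epsilon transitions -> nothing to add
Final closure: {q0}
Size = 1

1


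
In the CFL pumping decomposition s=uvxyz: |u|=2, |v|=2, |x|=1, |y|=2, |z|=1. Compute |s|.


|s| = |u| + |v| + |x| + |y| + |z|
= 2 + 2 + 1 + 2 + 1
= 4 + 1 + 3
= 5 + 3
= 8

8


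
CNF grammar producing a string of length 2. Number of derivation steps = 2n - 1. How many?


Chomsky Normal Form derivation:
String length n = 2
Each step either:
  - Splits a nonterminal into two (n-1 such steps)
  - Converts a nonterminal to terminal (n such steps)
Total = (n-1) + n = 2n - 1
= 2(2) - 1
= 4 - 1
= 3

3


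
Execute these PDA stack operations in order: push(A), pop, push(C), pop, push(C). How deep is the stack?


Tracing stack operations:
  push(A) -> stack = [A], depth=1
  pop -> removed A, stack = [], depth=0
  push(C) -> stack = [C], depth=1
  pop -> removed C, stack = [], depth=0
  push(C) -> stack = [C], depth=1
Final depth = 1

1


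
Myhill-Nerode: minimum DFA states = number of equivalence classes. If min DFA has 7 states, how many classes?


Myhill-Nerode theorem:
Number of equivalence classes = number of states in minimal DFA
Minimal DFA states = 7
Therefore equivalence classes = 7

7


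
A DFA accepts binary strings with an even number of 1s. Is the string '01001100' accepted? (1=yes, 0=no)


DFA has 2 states: q_even (start, accept=yes) and q_odd
Processing string '01001100' character by character:
  Position 0: read '0', 1-count=0 -> q_even (no change)
  Position 1: read '1', 1-count=1 -> q_odd
  Position 2: read '0', 1-count=1 -> q_odd (no change)
  Position 3: read '0', 1-count=1 -> q_odd (no change)
  Position 4: read '1', 1-count=2 -> q_even
  Position 5: read '1', 1-count=3 -> q_odd
  Position 6: read '0', 1-count=3 -> q_odd (no change)
  Position 7: read '0', 1-count=3 -> q_odd (no change)
Final state: q_odd, total 1s = 3 (odd); the DFA requires an even count -> reject

0


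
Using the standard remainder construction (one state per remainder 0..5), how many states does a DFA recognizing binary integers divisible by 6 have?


Divisibility by 6 is tracked via the remainder mod 6: 0, 1, ..., 5
The construction assigns one state to each remainder
Number of remainders = 6

6


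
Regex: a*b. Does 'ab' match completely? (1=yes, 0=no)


Pattern: a*b
String: 'ab'
Pattern requires: zero or more 'a's followed by exactly one 'b'
Found 1 leading 'a's
Remaining: 'b'
Remaining is exactly 'b' -> match
Result: 1

1


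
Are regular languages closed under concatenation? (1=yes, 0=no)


Regular languages are closed under:
- Union (DFA product construction)
- Intersection (DFA product construction)
- Complement (swap accept/reject states)
- Concatenation (NFA construction)
- Kleene star (NFA construction)
concatenation is in this list
Therefore: closed

1


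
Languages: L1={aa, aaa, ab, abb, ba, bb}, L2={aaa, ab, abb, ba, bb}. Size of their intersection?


L1 = {aa, aaa, ab, abb, ba, bb}
L2 = {aaa, ab, abb, ba, bb}
Checking each string in L1 against L2:
  'aa': in L2? No
  'aaa': in L2? Yes
  'ab': in L2? Yes
  'abb': in L2? Yes
  'ba': in L2? Yes
  'bb': in L2? Yes
Intersection = {aaa, ab, abb, ba, bb}
|L1 ∩ L2| = 5

5


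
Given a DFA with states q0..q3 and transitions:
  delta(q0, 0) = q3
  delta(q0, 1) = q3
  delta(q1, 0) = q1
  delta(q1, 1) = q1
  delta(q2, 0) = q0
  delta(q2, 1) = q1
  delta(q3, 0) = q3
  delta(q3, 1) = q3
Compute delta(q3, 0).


Looking up transition function:
delta(q3, 0) in the table
Row: q3, Column: 0
Result: q3

q3


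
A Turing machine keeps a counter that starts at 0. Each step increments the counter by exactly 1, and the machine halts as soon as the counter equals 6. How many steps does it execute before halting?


Counter starts at 0. Counting sequence:
  Step 1: counter = 1
  Step 2: counter = 2
  Step 3: counter = 3
  Step 4: counter = 4
  Step 5: counter = 5
  Step 6: counter = 6
Counter reached 6 -> halt
Total steps = 6

6


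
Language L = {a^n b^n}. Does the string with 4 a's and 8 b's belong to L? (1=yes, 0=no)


Language requires equal numbers of a's and b's
PDA pushes for each 'a', pops for each 'b'
Number of a's = 4
Number of b's = 8
4 != 8 -> Reject

0


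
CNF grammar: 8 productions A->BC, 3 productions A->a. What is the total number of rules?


CNF allows two rule forms:
  A -> BC (binary): 8 rules
  A -> a (terminal): 3 rules
Total = 8 + 3 = 11

11


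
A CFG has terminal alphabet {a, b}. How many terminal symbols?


Terminal symbols: a, b
Counting each: a (#1), b (#2)
Total = 2

2


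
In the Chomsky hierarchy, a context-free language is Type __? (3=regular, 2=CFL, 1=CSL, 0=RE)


Chomsky hierarchy levels:
  Type 3: Regular (DFA/NFA/regex)
  Type 2: Context-free (PDA)
  Type 1: Context-sensitive
  Type 0: Recursively enumerable (TM)
'context-free' corresponds to Type 2

2


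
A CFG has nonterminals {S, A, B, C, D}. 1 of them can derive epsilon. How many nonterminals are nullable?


Nonterminals: {S, A, B, C, D}
A nonterminal is nullable if it can derive epsilon
Counting nullable nonterminals: 1
Total nullable = 1

1


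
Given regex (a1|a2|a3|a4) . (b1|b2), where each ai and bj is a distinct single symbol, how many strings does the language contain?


First group: 4 alternatives
Second group: 2 alternatives
Concatenation: each choice from group 1 pairs with each from group 2
Total = 4 x 2 = 8

8


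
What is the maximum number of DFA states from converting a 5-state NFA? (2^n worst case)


NFA has 5 states
Subset construction: each DFA state = subset of NFA states
Maximum subsets = 2^5
2^5 = 32

32


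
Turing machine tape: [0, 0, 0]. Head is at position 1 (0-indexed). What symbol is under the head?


Tape: [0, 0, 0]
Positions: 0 1 2
Values:    0 0 0
Head at position 1
tape[1] = 0

0


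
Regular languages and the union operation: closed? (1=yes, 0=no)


Regular languages are closed under all standard operations:
- Union: Yes (product construction)
- Intersection: Yes (product construction)
- Complement: Yes (swap accept/reject)
- Concatenation: Yes (NFA construction)
Operation: union -> Closed

1


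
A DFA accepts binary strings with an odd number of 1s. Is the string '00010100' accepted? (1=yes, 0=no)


DFA has 2 states: q_even (start, accept=no) and q_odd
Processing string '00010100' character by character:
  Position 0: read '0', 1-count=0 -> q_even (no change)
  Position 1: read '0', 1-count=0 -> q_even (no change)
  Position 2: read '0', 1-count=0 -> q_even (no change)
  Position 3: read '1', 1-count=1 -> q_odd
  Position 4: read '0', 1-count=1 -> q_odd (no change)
  Position 5: read '1', 1-count=2 -> q_even
  Position 6: read '0', 1-count=2 -> q_even (no change)
  Position 7: read '0', 1-count=2 -> q_even (no change)
Final state: q_even, total 1s = 2 (even); the DFA requires an odd count -> reject

0


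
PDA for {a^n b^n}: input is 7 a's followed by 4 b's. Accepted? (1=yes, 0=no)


Language requires equal numbers of a's and b's
PDA pushes for each 'a', pops for each 'b'
Number of a's = 7
Number of b's = 4
7 != 4 -> Reject

0


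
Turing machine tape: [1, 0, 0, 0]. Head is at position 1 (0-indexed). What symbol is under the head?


Tape: [1, 0, 0, 0]
Positions: 0 1 2 3
Values:    1 0 0 0
Head at position 1
tape[1] = 0

0


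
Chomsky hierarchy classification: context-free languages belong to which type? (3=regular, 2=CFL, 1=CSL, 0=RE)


Chomsky hierarchy levels:
  Type 3: Regular (DFA/NFA/regex)
  Type 2: Context-free (PDA)
  Type 1: Context-sensitive
  Type 0: Recursively enumerable (TM)
'context-free' corresponds to Type 2

2


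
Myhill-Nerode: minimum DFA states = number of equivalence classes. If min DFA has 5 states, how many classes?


Myhill-Nerode theorem:
Number of equivalence classes = number of states in minimal DFA
Minimal DFA states = 5
Therefore equivalence classes = 5

5


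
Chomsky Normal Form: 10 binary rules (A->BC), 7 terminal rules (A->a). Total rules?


CNF allows two rule forms:
  A -> BC (binary): 10 rules
  A -> a (terminal): 7 rules
Total = 10 + 7 = 17

17


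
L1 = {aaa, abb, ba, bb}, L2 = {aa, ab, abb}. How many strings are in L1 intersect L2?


L1 = {aaa, abb, ba, bb}
L2 = {aa, ab, abb}
Checking each string in L1 against L2:
  'aaa': in L2? No
  'abb': in L2? Yes
  'ba': in L2? No
  'bb': in L2? No
Intersection = {abb}
|L1 ∩ L2| = 1

1


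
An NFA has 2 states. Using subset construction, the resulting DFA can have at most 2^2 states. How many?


NFA has 2 states
Subset construction: each DFA state = subset of NFA states
Maximum subsets = 2^2
2^2 = 4

4


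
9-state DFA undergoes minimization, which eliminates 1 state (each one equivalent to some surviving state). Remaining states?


Original DFA: 9 states
Redundant states removed: 1
Minimized states = original - removed
= 9 - 1
= 8

8


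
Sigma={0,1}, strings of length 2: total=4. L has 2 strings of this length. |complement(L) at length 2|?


Alphabet: {0,1}
String length: 2
Total strings of length 2 = 2^2 = 4
Strings in L = 2
Complement = total - |L|
= 4 - 2
= 2

2


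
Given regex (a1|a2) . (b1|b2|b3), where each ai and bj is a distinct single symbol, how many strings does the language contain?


First group: 2 alternatives
Second group: 3 alternatives
Concatenation: each choice from group 1 pairs with each from group 2
Total = 2 x 3 = 6

6


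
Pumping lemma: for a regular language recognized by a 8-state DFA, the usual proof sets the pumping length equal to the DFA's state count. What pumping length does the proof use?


Pumping lemma for regular languages (standard proof):
Take p = |Q|, the number of DFA states.
Any string of length >= |Q| passes through |Q|+1 states while reading its first |Q| symbols,
so by pigeonhole some state repeats, giving the loop that can be pumped.
Here |Q| = 8
Therefore the proof uses p = 8

8


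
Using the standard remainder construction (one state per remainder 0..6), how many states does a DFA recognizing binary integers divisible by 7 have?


Divisibility by 7 is tracked via the remainder mod 7: 0, 1, ..., 6
The construction assigns one state to each remainder
Number of remainders = 7

7


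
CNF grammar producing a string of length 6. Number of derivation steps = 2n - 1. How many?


Chomsky Normal Form derivation:
String length n = 6
Each step either:
  - Splits a nonterminal into two (n-1 such steps)
  - Converts a nonterminal to terminal (n such steps)
Total = (n-1) + n = 2n - 1
= 2(6) - 1
= 12 - 1
= 11

11


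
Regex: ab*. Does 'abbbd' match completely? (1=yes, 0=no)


Pattern: ab*
String: 'abbbd'
Pattern requires: exactly one 'a' followed by zero or more 'b's
First char is 'a' -> OK
Rest 'bbbd': all b's? No
Result: 0

0


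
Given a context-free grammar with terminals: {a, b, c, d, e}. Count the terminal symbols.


Terminal symbols: a, b, c, d, e
Counting each: a (#1), b (#2), c (#3), d (#4), e (#5)
Total = 5

5


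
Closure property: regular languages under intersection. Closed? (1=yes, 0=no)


Regular languages are closed under:
- Union (DFA product construction)
- Intersection (DFA product construction)
- Complement (swap accept/reject states)
- Concatenation (NFA construction)
- Kleene star (NFA construction)
intersection is in this list
Therefore: closed

1


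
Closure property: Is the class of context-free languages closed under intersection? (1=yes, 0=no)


CFL closure properties:
  Closed under: union, concatenation, Kleene star
  NOT closed under: intersection, complement
Operation 'intersection' is in not-closed list -> No (not closed)

0


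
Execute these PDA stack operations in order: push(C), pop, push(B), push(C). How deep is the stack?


Tracing stack operations:
  push(C) -> stack = [C], depth=1
  pop -> removed C, stack = [], depth=0
  push(B) -> stack = [B], depth=1
  push(C) -> stack = [B,C], depth=2
Final depth = 2

2


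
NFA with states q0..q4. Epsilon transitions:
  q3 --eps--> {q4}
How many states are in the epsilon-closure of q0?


Starting from q0
Initialize closure = {q0}
q0 has no outgoing epsilon transitions -> nothing to add
Final closure: {q0}
Size = 1

1


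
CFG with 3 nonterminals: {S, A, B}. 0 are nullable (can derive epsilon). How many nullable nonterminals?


Nonterminals: {S, A, B}
A nonterminal is nullable if it can derive epsilon
Counting nullable nonterminals: 0
Total nullable = 0

0


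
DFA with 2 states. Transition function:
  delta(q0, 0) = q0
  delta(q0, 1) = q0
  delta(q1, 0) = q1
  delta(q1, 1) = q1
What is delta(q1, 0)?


Looking up transition function:
delta(q1, 0) in the table
Row: q1, Column: 0
Result: q1

q1


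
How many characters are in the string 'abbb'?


String: 'abbb'
Counting characters:
  'a' appears 1 time(s)
  'b' appears 3 time(s)
Total length = 1 + 3 = 4

4


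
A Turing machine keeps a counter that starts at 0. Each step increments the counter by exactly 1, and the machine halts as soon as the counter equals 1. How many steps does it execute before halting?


Counter starts at 0. Counting sequence:
  Step 1: counter = 1
Counter reached 1 -> halt
Total steps = 1

1


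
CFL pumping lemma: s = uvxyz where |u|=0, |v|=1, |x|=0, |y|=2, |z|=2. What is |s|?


|s| = |u| + |v| + |x| + |y| + |z|
= 0 + 1 + 0 + 2 + 2
= 1 + 0 + 4
= 1 + 4
= 5

5


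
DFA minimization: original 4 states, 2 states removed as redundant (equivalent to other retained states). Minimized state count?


Original DFA: 4 states
Redundant states removed: 2
Minimized states = original - removed
= 4 - 2
= 2

2


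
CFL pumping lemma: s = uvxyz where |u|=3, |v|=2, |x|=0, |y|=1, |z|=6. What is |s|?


|s| = |u| + |v| + |x| + |y| + |z|
= 3 + 2 + 0 + 1 + 6
= 5 + 0 + 7
= 5 + 7
= 12

12


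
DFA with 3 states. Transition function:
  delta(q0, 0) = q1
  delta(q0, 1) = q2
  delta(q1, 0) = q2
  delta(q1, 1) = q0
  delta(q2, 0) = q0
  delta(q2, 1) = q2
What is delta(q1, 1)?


Looking up transition function:
delta(q1, 1) in the table
Row: q1, Column: 1
Result: q0

q0


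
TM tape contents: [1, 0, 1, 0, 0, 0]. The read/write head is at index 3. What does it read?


Tape: [1, 0, 1, 0, 0, 0]
Positions: 0 1 2 3 4 5
Values:    1 0 1 0 0 0
Head at position 3
tape[3] = 0

0


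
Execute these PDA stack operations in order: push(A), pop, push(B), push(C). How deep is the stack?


Tracing stack operations:
  push(A) -> stack = [A], depth=1
  pop -> removed A, stack = [], depth=0
  push(B) -> stack = [B], depth=1
  push(C) -> stack = [B,C], depth=2
Final depth = 2

2


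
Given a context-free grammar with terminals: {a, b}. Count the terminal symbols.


Terminal symbols: a, b
Counting each: a (#1), b (#2)
Total = 2

2


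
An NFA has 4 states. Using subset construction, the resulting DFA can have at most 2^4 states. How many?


NFA has 4 states
Subset construction: each DFA state = subset of NFA states
Maximum subsets = 2^4
2^4 = 16

16


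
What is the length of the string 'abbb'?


String: 'abbb'
Counting characters:
  'a' appears 1 time(s)
  'b' appears 3 time(s)
Total length = 1 + 3 = 4

4


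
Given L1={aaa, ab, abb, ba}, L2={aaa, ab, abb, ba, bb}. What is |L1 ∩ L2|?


L1 = {aaa, ab, abb, ba}
L2 = {aaa, ab, abb, ba, bb}
Checking each string in L1 against L2:
  'aaa': in L2? Yes
  'ab': in L2? Yes
  'abb': in L2? Yes
  'ba': in L2? Yes
Intersection = {aaa, ab, abb, ba}
|L1 ∩ L2| = 4

4


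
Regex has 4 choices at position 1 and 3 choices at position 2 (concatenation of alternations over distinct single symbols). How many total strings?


First group: 4 alternatives
Second group: 3 alternatives
Concatenation: each choice from group 1 pairs with each from group 2
Total = 4 x 3 = 12

12


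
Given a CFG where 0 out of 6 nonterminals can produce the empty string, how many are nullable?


Nonterminals: {S, A, B, C, D, E}
A nonterminal is nullable if it can derive epsilon
Counting nullable nonterminals: 0
Total nullable = 0

0


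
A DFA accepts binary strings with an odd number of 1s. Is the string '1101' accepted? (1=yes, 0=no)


DFA has 2 states: q_even (start, accept=no) and q_odd
Processing string '1101' character by character:
  Position 0: read '1', 1-count=1 -> q_odd
  Position 1: read '1', 1-count=2 -> q_even
  Position 2: read '0', 1-count=2 -> q_even (no change)
  Position 3: read '1', 1-count=3 -> q_odd
Final state: q_odd, total 1s = 3 (odd); the DFA requires an odd count -> accept

1


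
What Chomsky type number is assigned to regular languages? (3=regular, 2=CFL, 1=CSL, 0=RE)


Chomsky hierarchy levels:
  Type 3: Regular (DFA/NFA/regex)
  Type 2: Context-free (PDA)
  Type 1: Context-sensitive
  Type 0: Recursively enumerable (TM)
'regular' corresponds to Type 3

3


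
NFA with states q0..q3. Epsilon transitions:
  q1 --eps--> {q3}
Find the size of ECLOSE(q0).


Starting from q0
Initialize closure = {q0}
q0 has no outgoing epsilon transitions -> nothing to add
Final closure: {q0}
Size = 1

1


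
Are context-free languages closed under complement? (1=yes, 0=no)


CFL closure properties:
  Closed under: union, concatenation, Kleene star
  NOT closed under: intersection, complement
Operation 'complement' is in not-closed list -> No (not closed)

0


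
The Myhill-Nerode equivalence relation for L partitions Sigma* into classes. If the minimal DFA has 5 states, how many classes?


Myhill-Nerode theorem:
Number of equivalence classes = number of states in minimal DFA
Minimal DFA states = 5
Therefore equivalence classes = 5

5


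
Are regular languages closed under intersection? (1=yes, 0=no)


Regular languages are closed under:
- Union (DFA product construction)
- Intersection (DFA product construction)
- Complement (swap accept/reject states)
- Concatenation (NFA construction)
- Kleene star (NFA construction)
intersection is in this list
Therefore: closed

1


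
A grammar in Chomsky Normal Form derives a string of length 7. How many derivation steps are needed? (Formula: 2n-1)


Chomsky Normal Form derivation:
String length n = 7
Each step either:
  - Splits a nonterminal into two (n-1 such steps)
  - Converts a nonterminal to terminal (n such steps)
Total = (n-1) + n = 2n - 1
= 2(7) - 1
= 14 - 1
= 13

13


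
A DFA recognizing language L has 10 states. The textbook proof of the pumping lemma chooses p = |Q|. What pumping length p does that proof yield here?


Pumping lemma for regular languages (standard proof):
Take p = |Q|, the number of DFA states.
Any string of length >= |Q| passes through |Q|+1 states while reading its first |Q| symbols,
so by pigeonhole some state repeats, giving the loop that can be pumped.
Here |Q| = 10
Therefore the proof uses p = 10

10


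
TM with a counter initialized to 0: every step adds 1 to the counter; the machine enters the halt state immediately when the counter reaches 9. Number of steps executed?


Counter starts at 0. Counting sequence:
  Step 1: counter = 1
  Step 2: counter = 2
  Step 3: counter = 3
  Step 4: counter = 4
  Step 5: counter = 5
  Step 6: counter = 6
  ...
  Step 9: counter = 9
Counter reached 9 -> halt
Total steps = 9

9


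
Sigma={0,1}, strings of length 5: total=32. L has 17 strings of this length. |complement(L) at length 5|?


Alphabet: {0,1}
String length: 5
Total strings of length 5 = 2^5 = 32
Strings in L = 17
Complement = total - |L|
= 32 - 17
= 15

15


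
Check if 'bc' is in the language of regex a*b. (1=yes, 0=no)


Pattern: a*b
String: 'bc'
Pattern requires: zero or more 'a's followed by exactly one 'b'
Found 0 leading 'a's
Remaining: 'bc'
Remaining is not 'b' -> no match
Result: 0

0


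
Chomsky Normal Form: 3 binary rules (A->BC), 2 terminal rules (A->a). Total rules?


CNF allows two rule forms:
  A -> BC (binary): 3 rules
  A -> a (terminal): 2 rules
Total = 3 + 2 = 5

5


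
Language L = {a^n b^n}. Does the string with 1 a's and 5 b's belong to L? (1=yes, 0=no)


Language requires equal numbers of a's and b's
PDA pushes for each 'a', pops for each 'b'
Number of a's = 1
Number of b's = 5
1 != 5 -> Reject

0


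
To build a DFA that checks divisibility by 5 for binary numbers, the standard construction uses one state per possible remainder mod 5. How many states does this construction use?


Divisibility by 5 is tracked via the remainder mod 5: 0, 1, ..., 4
The construction assigns one state to each remainder
Number of remainders = 5

5


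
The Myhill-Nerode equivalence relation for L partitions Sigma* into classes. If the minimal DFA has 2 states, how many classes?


Myhill-Nerode theorem:
Number of equivalence classes = number of states in minimal DFA
Minimal DFA states = 2
Therefore equivalence classes = 2

2


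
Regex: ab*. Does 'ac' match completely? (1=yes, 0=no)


Pattern: ab*
String: 'ac'
Pattern requires: exactly one 'a' followed by zero or more 'b's
First char is 'a' -> OK
Rest 'c': all b's? No
Result: 0

0


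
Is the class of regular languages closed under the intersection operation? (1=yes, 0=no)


Regular languages are closed under:
- Union (DFA product construction)
- Intersection (DFA product construction)
- Complement (swap accept/reject states)
- Concatenation (NFA construction)
- Kleene star (NFA construction)
intersection is in this list
Therefore: closed

1


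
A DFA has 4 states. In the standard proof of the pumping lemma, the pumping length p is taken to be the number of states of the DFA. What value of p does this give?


Pumping lemma for regular languages (standard proof):
Take p = |Q|, the number of DFA states.
Any string of length >= |Q| passes through |Q|+1 states while reading its first |Q| symbols,
so by pigeonhole some state repeats, giving the loop that can be pumped.
Here |Q| = 4
Therefore the proof uses p = 4

4


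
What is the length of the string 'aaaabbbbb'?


String: 'aaaabbbbb'
Counting characters:
  'a' appears 4 time(s)
  'b' appears 5 time(s)
Total length = 4 + 5 = 9

9


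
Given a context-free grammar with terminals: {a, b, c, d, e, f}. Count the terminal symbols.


Terminal symbols: a, b, c, d, e, f
Counting each: a (#1), b (#2), c (#3), d (#4), e (#5), f (#6)
Total = 6

6


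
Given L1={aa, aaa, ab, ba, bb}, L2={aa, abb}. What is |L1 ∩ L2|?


L1 = {aa, aaa, ab, ba, bb}
L2 = {aa, abb}
Checking each string in L1 against L2:
  'aa': in L2? Yes
  'aaa': in L2? No
  'ab': in L2? No
  'ba': in L2? No
  'bb': in L2? No
Intersection = {aa}
|L1 ∩ L2| = 1

1


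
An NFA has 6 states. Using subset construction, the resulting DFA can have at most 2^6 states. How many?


NFA has 6 states
Subset construction: each DFA state = subset of NFA states
Maximum subsets = 2^6
2^6 = 64

64


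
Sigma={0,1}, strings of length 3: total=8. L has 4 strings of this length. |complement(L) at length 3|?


Alphabet: {0,1}
String length: 3
Total strings of length 3 = 2^3 = 8
Strings in L = 4
Complement = total - |L|
= 8 - 4
= 4

4


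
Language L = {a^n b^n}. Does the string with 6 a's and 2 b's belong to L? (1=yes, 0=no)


Language requires equal numbers of a's and b's
PDA pushes for each 'a', pops for each 'b'
Number of a's = 6
Number of b's = 2
6 != 2 -> Reject

0


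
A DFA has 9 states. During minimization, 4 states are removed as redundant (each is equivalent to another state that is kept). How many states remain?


Original DFA: 9 states
Redundant states removed: 4
Minimized states = original - removed
= 9 - 4
= 5

5


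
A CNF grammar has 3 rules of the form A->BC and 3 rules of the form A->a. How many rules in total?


CNF allows two rule forms:
  A -> BC (binary): 3 rules
  A -> a (terminal): 3 rules
Total = 3 + 3 = 6

6


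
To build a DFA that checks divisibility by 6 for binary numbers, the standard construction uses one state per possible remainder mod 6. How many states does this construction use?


Divisibility by 6 is tracked via the remainder mod 6: 0, 1, ..., 5
The construction assigns one state to each remainder
Number of remainders = 6

6


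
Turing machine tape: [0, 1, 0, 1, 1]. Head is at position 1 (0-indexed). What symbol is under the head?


Tape: [0, 1, 0, 1, 1]
Positions: 0 1 2 3 4
Values:    0 1 0 1 1
Head at position 1
tape[1] = 1

1


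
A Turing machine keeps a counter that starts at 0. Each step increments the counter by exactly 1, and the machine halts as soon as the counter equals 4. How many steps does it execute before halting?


Counter starts at 0. Counting sequence:
  Step 1: counter = 1
  Step 2: counter = 2
  Step 3: counter = 3
  Step 4: counter = 4
Counter reached 4 -> halt
Total steps = 4

4


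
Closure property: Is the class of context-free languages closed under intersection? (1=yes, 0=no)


CFL closure properties:
  Closed under: union, concatenation, Kleene star
  NOT closed under: intersection, complement
Operation 'intersection' is in not-closed list -> No (not closed)

0


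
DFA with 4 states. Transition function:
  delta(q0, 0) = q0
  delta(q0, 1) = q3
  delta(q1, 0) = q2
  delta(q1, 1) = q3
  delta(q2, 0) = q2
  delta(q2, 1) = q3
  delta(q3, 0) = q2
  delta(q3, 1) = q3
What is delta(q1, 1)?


Looking up transition function:
delta(q1, 1) in the table
Row: q1, Column: 1
Result: q3

q3


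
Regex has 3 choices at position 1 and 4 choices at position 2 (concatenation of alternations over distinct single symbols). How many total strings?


First group: 3 alternatives
Second group: 4 alternatives
Concatenation: each choice from group 1 pairs with each from group 2
Total = 3 x 4 = 12

12


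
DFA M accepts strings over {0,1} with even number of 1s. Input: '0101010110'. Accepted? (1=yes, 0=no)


DFA has 2 states: q_even (start, accept=yes) and q_odd
Processing string '0101010110' character by character:
  Position 0: read '0', 1-count=0 -> q_even (no change)
  Position 1: read '1', 1-count=1 -> q_odd
  Position 2: read '0', 1-count=1 -> q_odd (no change)
  Position 3: read '1', 1-count=2 -> q_even
  Position 4: read '0', 1-count=2 -> q_even (no change)
  Position 5: read '1', 1-count=3 -> q_odd
  Position 6: read '0', 1-count=3 -> q_odd (no change)
  Position 7: read '1', 1-count=4 -> q_even
  Position 8: read '1', 1-count=5 -> q_odd
  Position 9: read '0', 1-count=5 -> q_odd (no change)
Final state: q_odd, total 1s = 5 (odd); the DFA requires an even count -> reject

0


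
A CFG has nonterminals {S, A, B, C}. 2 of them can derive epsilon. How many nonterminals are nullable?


Nonterminals: {S, A, B, C}
A nonterminal is nullable if it can derive epsilon
Counting nullable nonterminals: 2
Total nullable = 2

2


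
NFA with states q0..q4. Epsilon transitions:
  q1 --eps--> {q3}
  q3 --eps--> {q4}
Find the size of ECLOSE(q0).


Starting from q0
Initialize closure = {q0}
q0 has no outgoing epsilon transitions -> nothing to add
Final closure: {q0}
Size = 1

1


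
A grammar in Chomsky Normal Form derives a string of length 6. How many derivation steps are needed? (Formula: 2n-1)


Chomsky Normal Form derivation:
String length n = 6
Each step either:
  - Splits a nonterminal into two (n-1 such steps)
  - Converts a nonterminal to terminal (n such steps)
Total = (n-1) + n = 2n - 1
= 2(6) - 1
= 12 - 1
= 11

11


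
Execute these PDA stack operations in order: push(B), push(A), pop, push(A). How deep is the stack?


Tracing stack operations:
  push(B) -> stack = [B], depth=1
  push(A) -> stack = [B,A], depth=2
  pop -> removed A, stack = [B], depth=1
  push(A) -> stack = [B,A], depth=2
Final depth = 2

2


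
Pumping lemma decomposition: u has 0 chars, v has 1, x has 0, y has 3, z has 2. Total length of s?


|s| = |u| + |v| + |x| + |y| + |z|
= 0 + 1 + 0 + 3 + 2
= 1 + 0 + 5
= 1 + 5
= 6

6


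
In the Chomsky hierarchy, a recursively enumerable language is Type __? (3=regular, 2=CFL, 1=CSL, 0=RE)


Chomsky hierarchy levels:
  Type 3: Regular (DFA/NFA/regex)
  Type 2: Context-free (PDA)
  Type 1: Context-sensitive
  Type 0: Recursively enumerable (TM)
'recursively enumerable' corresponds to Type 0

0


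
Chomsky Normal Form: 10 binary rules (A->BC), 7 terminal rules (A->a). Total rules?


CNF allows two rule forms:
  A -> BC (binary): 10 rules
  A -> a (terminal): 7 rules
Total = 10 + 7 = 17

17


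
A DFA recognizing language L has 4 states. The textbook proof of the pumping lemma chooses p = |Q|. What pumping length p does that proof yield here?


Pumping lemma for regular languages (standard proof):
Take p = |Q|, the number of DFA states.
Any string of length >= |Q| passes through |Q|+1 states while reading its first |Q| symbols,
so by pigeonhole some state repeats, giving the loop that can be pumped.
Here |Q| = 4
Therefore the proof uses p = 4

4


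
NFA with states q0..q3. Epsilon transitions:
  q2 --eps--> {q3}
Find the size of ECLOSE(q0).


Starting from q0
Initialize closure = {q0}
q0 has no outgoing epsilon transitions -> nothing to add
Final closure: {q0}
Size = 1

1


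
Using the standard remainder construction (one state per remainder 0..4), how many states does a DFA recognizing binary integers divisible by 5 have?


Divisibility by 5 is tracked via the remainder mod 5: 0, 1, ..., 4
The construction assigns one state to each remainder
Number of remainders = 5

5


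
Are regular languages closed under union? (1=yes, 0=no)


Regular languages are closed under:
- Union (DFA product construction)
- Intersection (DFA product construction)
- Complement (swap accept/reject states)
- Concatenation (NFA construction)
- Kleene star (NFA construction)
union is in this list
Therefore: closed

1


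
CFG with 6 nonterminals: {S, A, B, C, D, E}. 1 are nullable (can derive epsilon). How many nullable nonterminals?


Nonterminals: {S, A, B, C, D, E}
A nonterminal is nullable if it can derive epsilon
Counting nullable nonterminals: 1
Total nullable = 1

1


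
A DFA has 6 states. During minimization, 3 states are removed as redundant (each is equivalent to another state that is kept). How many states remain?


Original DFA: 6 states
Redundant states removed: 3
Minimized states = original - removed
= 6 - 3
= 3

3


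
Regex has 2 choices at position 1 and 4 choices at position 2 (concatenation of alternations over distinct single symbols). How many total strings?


First group: 2 alternatives
Second group: 4 alternatives
Concatenation: each choice from group 1 pairs with each from group 2
Total = 2 x 4 = 8

8


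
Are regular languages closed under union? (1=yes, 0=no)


Regular languages are closed under all standard operations:
- Union: Yes (product construction)
- Intersection: Yes (product construction)
- Complement: Yes (swap accept/reject)
- Concatenation: Yes (NFA construction)
Operation: union -> Closed

1


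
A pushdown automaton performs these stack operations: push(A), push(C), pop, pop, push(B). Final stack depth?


Tracing stack operations:
  push(A) -> stack = [A], depth=1
  push(C) -> stack = [A,C], depth=2
  pop -> removed C, stack = [A], depth=1
  pop -> removed A, stack = [], depth=0
  push(B) -> stack = [B], depth=1
Final depth = 1

1


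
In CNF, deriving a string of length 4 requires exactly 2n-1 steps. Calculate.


Chomsky Normal Form derivation:
String length n = 4
Each step either:
  - Splits a nonterminal into two (n-1 such steps)
  - Converts a nonterminal to terminal (n such steps)
Total = (n-1) + n = 2n - 1
= 2(4) - 1
= 8 - 1
= 7

7


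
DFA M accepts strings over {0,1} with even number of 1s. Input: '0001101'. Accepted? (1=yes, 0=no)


DFA has 2 states: q_even (start, accept=yes) and q_odd
Processing string '0001101' character by character:
  Position 0: read '0', 1-count=0 -> q_even (no change)
  Position 1: read '0', 1-count=0 -> q_even (no change)
  Position 2: read '0', 1-count=0 -> q_even (no change)
  Position 3: read '1', 1-count=1 -> q_odd
  Position 4: read '1', 1-count=2 -> q_even
  Position 5: read '0', 1-count=2 -> q_even (no change)
  Position 6: read '1', 1-count=3 -> q_odd
Final state: q_odd, total 1s = 3 (odd); the DFA requires an even count -> reject

0


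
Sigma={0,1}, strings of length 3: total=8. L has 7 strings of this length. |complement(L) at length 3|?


Alphabet: {0,1}
String length: 3
Total strings of length 3 = 2^3 = 8
Strings in L = 7
Complement = total - |L|
= 8 - 7
= 1

1


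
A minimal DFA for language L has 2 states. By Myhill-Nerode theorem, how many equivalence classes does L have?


Myhill-Nerode theorem:
Number of equivalence classes = number of states in minimal DFA
Minimal DFA states = 2
Therefore equivalence classes = 2

2


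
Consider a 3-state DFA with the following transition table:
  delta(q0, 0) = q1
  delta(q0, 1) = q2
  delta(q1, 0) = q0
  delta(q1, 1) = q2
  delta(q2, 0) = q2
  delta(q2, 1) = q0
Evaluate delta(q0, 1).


Looking up transition function:
delta(q0, 1) in the table
Row: q0, Column: 1
Result: q2

q2


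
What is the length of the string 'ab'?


String: 'ab'
Counting characters:
  'a' appears 1 time(s)
  'b' appears 1 time(s)
Total length = 1 + 1 = 2

2


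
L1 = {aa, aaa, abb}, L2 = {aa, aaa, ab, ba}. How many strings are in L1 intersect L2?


L1 = {aa, aaa, abb}
L2 = {aa, aaa, ab, ba}
Checking each string in L1 against L2:
  'aa': in L2? Yes
  'aaa': in L2? Yes
  'abb': in L2? No
Intersection = {aa, aaa}
|L1 ∩ L2| = 2

2


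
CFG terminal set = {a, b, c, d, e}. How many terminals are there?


Terminal symbols: a, b, c, d, e
Counting each: a (#1), b (#2), c (#3), d (#4), e (#5)
Total = 5

5


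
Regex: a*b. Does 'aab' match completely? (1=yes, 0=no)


Pattern: a*b
String: 'aab'
Pattern requires: zero or more 'a's followed by exactly one 'b'
Found 2 leading 'a's
Remaining: 'b'
Remaining is exactly 'b' -> match
Result: 1

1


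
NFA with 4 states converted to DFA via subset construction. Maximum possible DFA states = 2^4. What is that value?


NFA has 4 states
Subset construction: each DFA state = subset of NFA states
Maximum subsets = 2^4
2^4 = 16

16


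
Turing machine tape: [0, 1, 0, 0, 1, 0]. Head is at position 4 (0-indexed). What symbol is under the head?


Tape: [0, 1, 0, 0, 1, 0]
Positions: 0 1 2 3 4 5
Values:    0 1 0 0 1 0
Head at position 4
tape[4] = 1

1


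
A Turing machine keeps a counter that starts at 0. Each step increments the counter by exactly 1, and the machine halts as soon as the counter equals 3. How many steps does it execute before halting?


Counter starts at 0. Counting sequence:
  Step 1: counter = 1
  Step 2: counter = 2
  Step 3: counter = 3
Counter reached 3 -> halt
Total steps = 3

3


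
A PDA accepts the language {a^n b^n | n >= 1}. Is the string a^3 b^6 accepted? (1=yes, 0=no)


Language requires equal numbers of a's and b's
PDA pushes for each 'a', pops for each 'b'
Number of a's = 3
Number of b's = 6
3 != 6 -> Reject

0


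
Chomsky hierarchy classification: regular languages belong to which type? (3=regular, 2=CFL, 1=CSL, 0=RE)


Chomsky hierarchy levels:
  Type 3: Regular (DFA/NFA/regex)
  Type 2: Context-free (PDA)
  Type 1: Context-sensitive
  Type 0: Recursively enumerable (TM)
'regular' corresponds to Type 3

3


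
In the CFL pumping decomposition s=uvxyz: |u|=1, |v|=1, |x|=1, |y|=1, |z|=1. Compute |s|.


|s| = |u| + |v| + |x| + |y| + |z|
= 1 + 1 + 1 + 1 + 1
= 2 + 1 + 2
= 3 + 2
= 5

5


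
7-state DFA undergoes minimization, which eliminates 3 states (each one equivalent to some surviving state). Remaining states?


Original DFA: 7 states
Redundant states removed: 3
Minimized states = original - removed
= 7 - 3
= 4

4


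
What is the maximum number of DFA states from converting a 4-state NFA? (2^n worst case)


NFA has 4 states
Subset construction: each DFA state = subset of NFA states
Maximum subsets = 2^4
2^4 = 16

16


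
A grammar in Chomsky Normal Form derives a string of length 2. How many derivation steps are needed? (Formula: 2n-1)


Chomsky Normal Form derivation:
String length n = 2
Each step either:
  - Splits a nonterminal into two (n-1 such steps)
  - Converts a nonterminal to terminal (n such steps)
Total = (n-1) + n = 2n - 1
= 2(2) - 1
= 4 - 1
= 3

3


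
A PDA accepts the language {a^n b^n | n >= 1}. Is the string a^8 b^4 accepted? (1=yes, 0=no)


Language requires equal numbers of a's and b's
PDA pushes for each 'a', pops for each 'b'
Number of a's = 8
Number of b's = 4
8 != 4 -> Reject

0


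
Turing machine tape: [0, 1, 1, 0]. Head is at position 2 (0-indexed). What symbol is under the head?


Tape: [0, 1, 1, 0]
Positions: 0 1 2 3
Values:    0 1 1 0
Head at position 2
tape[2] = 1

1


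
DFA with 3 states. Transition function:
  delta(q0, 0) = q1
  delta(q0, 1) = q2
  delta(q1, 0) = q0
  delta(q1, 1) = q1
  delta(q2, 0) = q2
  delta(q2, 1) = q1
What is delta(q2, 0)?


Looking up transition function:
delta(q2, 0) in the table
Row: q2, Column: 0
Result: q2

q2


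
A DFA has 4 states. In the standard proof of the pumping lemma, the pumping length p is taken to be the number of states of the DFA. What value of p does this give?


Pumping lemma for regular languages (standard proof):
Take p = |Q|, the number of DFA states.
Any string of length >= |Q| passes through |Q|+1 states while reading its first |Q| symbols,
so by pigeonhole some state repeats, giving the loop that can be pumped.
Here |Q| = 4
Therefore the proof uses p = 4

4


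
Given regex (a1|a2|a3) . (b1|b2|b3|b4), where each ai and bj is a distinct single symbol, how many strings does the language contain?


First group: 3 alternatives
Second group: 4 alternatives
Concatenation: each choice from group 1 pairs with each from group 2
Total = 3 x 4 = 12

12


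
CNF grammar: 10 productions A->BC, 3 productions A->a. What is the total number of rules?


CNF allows two rule forms:
  A -> BC (binary): 10 rules
  A -> a (terminal): 3 rules
Total = 10 + 3 = 13

13


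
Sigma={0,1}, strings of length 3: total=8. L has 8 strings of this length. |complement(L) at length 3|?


Alphabet: {0,1}
String length: 3
Total strings of length 3 = 2^3 = 8
Strings in L = 8
Complement = total - |L|
= 8 - 8
= 0

0


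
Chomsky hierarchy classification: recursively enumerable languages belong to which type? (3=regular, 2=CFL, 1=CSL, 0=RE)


Chomsky hierarchy levels:
  Type 3: Regular (DFA/NFA/regex)
  Type 2: Context-free (PDA)
  Type 1: Context-sensitive
  Type 0: Recursively enumerable (TM)
'recursively enumerable' corresponds to Type 0

0


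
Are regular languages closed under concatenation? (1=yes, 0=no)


Regular languages are closed under all standard operations:
- Union: Yes (product construction)
- Intersection: Yes (product construction)
- Complement: Yes (swap accept/reject)
- Concatenation: Yes (NFA construction)
Operation: concatenation -> Closed

1
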